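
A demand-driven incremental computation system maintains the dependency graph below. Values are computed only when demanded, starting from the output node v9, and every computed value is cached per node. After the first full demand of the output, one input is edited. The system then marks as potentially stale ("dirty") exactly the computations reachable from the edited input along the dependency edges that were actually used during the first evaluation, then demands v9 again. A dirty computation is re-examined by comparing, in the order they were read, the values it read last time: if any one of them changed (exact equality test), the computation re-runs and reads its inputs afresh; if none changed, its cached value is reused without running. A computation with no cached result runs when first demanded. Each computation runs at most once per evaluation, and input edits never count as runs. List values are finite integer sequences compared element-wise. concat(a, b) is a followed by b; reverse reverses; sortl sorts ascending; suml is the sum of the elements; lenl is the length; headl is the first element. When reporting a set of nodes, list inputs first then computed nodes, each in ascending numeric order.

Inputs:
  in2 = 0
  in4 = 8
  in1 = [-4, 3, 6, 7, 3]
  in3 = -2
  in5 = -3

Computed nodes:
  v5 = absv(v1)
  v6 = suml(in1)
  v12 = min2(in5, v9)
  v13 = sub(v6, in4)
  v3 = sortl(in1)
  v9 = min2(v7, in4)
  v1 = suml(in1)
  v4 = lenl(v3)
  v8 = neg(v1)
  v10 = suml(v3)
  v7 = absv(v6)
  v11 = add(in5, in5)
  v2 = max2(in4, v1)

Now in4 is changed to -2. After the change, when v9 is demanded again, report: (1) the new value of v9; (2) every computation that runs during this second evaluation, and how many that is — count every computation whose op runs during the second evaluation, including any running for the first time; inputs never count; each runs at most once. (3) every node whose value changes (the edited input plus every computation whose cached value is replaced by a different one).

First evaluation (everything demanded from the output):
  v6 = suml([-4, 3, 6, 7, 3]) = 15
  v7 = absv(15) = 15
  v9 = min2(15, 8) = 8

Propagation after the edit:
  v9: runs — in4 8->-2; result -2.

New value of v9: -2.
Computations that run: v9 — 1 in total.
Values that change: in4, v9.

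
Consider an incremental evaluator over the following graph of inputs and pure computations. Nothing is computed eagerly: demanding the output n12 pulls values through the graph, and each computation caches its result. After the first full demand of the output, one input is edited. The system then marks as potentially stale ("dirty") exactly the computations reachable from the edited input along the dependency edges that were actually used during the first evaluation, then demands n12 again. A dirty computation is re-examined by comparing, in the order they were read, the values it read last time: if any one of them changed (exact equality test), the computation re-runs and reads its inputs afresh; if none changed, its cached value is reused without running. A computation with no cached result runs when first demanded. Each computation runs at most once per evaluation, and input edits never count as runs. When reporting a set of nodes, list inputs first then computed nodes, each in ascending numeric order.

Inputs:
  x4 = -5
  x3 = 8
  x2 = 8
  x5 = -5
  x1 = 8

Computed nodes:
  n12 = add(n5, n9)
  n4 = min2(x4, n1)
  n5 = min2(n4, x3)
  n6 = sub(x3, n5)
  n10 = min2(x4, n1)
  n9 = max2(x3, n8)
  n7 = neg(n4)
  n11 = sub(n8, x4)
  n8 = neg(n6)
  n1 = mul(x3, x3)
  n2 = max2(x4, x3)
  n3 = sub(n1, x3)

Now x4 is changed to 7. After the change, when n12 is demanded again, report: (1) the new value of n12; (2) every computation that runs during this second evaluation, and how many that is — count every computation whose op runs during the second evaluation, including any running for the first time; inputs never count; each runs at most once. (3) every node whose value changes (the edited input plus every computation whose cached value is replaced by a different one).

n12 now evaluates to 15.
Run set: n4, n5, n6, n8, n9, n12 (6 run).
Changed values: x4, n4, n5, n6, n8, n12.

Initial pass — values computed on the first demand:
  n1 = mul(8, 8) = 64
  n4 = min2(-5, 64) = -5
  n5 = min2(-5, 8) = -5
  n6 = sub(8, -5) = 13
  n8 = neg(13) = -13
  n9 = max2(8, -13) = 8
  n12 = add(-5, 8) = 3

Second demand — change propagation:
  n4: re-runs because x4 -5->7; new result 7.
  n5: re-runs because n4 -5->7; new result 7.
  n6: re-runs because n5 -5->7; new result 1.
  n8: re-runs because n6 13->1; new result -1.
  n9: re-runs because n8 -13->-1; new result 8 (unchanged).
  n12: re-runs because n5 -5->7; new result 15.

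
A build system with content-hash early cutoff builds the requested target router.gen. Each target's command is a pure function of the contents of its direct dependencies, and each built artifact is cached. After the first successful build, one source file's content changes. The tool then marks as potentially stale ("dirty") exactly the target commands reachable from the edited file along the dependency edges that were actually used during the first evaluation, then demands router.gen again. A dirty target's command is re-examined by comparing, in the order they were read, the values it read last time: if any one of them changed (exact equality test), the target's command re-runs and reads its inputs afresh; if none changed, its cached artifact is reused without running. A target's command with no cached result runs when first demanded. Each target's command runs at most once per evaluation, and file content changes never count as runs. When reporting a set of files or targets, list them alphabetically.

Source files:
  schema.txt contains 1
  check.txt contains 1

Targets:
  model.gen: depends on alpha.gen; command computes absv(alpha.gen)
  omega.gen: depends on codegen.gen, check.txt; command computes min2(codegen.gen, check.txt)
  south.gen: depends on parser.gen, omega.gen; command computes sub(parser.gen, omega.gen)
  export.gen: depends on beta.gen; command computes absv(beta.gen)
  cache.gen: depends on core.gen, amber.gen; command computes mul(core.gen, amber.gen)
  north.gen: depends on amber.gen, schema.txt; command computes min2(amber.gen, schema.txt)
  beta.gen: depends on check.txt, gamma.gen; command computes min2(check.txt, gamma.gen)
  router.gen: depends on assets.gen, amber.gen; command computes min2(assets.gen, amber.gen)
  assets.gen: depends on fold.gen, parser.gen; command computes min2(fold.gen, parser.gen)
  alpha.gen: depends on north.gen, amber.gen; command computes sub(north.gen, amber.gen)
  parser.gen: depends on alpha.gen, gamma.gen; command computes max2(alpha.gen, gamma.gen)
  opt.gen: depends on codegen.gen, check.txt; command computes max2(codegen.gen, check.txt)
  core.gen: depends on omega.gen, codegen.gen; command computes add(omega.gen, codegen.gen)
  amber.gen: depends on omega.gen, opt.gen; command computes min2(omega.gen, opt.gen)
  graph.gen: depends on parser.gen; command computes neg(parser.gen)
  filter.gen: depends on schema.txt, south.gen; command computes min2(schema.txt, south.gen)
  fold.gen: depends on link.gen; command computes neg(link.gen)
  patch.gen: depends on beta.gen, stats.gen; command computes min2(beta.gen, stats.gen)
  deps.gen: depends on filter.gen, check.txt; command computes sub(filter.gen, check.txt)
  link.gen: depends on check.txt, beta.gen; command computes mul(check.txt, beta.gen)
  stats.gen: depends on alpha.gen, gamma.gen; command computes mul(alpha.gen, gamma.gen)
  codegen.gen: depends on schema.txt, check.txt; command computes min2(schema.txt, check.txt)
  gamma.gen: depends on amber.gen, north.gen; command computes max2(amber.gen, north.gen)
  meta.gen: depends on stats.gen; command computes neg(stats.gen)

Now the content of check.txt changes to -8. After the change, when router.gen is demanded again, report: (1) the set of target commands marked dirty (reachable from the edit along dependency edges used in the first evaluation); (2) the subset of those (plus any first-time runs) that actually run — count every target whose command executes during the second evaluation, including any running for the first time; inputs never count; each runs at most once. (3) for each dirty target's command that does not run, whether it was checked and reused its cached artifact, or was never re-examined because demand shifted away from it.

Marked dirty: alpha.gen, amber.gen, assets.gen, beta.gen, codegen.gen, fold.gen, gamma.gen, link.gen, north.gen, omega.gen, opt.gen, parser.gen, router.gen.
Target commands that run: alpha.gen, amber.gen, assets.gen, beta.gen, codegen.gen, fold.gen, gamma.gen, link.gen, north.gen, omega.gen, opt.gen, parser.gen, router.gen — 13 in total.
Every dirty target's command ran.

First evaluation (everything demanded from the output):
  codegen.gen = min2(1, 1) = 1
  omega.gen = min2(1, 1) = 1
  opt.gen = max2(1, 1) = 1
  amber.gen = min2(1, 1) = 1
  north.gen = min2(1, 1) = 1
  alpha.gen = sub(1, 1) = 0
  gamma.gen = max2(1, 1) = 1
  beta.gen = min2(1, 1) = 1
  link.gen = mul(1, 1) = 1
  fold.gen = neg(1) = -1
  parser.gen = max2(0, 1) = 1
  assets.gen = min2(-1, 1) = -1
  router.gen = min2(-1, 1) = -1

Propagation after the edit:
  codegen.gen: runs — check.txt 1->-8; result -8.
  omega.gen: runs — codegen.gen 1->-8; check.txt 1->-8; result -8.
  opt.gen: runs — codegen.gen 1->-8; check.txt 1->-8; result -8.
  amber.gen: runs — omega.gen 1->-8; opt.gen 1->-8; result -8.
  north.gen: runs — amber.gen 1->-8; result -8.
  alpha.gen: runs — north.gen 1->-8; amber.gen 1->-8; result 0 (same value as before).
  gamma.gen: runs — amber.gen 1->-8; north.gen 1->-8; result -8.
  beta.gen: runs — check.txt 1->-8; gamma.gen 1->-8; result -8.
  link.gen: runs — check.txt 1->-8; beta.gen 1->-8; result 64.
  fold.gen: runs — link.gen 1->64; result -64.
  parser.gen: runs — gamma.gen 1->-8; result 0.
  assets.gen: runs — fold.gen -1->-64; parser.gen 1->0; result -64.
  router.gen: runs — assets.gen -1->-64; amber.gen 1->-8; result -64.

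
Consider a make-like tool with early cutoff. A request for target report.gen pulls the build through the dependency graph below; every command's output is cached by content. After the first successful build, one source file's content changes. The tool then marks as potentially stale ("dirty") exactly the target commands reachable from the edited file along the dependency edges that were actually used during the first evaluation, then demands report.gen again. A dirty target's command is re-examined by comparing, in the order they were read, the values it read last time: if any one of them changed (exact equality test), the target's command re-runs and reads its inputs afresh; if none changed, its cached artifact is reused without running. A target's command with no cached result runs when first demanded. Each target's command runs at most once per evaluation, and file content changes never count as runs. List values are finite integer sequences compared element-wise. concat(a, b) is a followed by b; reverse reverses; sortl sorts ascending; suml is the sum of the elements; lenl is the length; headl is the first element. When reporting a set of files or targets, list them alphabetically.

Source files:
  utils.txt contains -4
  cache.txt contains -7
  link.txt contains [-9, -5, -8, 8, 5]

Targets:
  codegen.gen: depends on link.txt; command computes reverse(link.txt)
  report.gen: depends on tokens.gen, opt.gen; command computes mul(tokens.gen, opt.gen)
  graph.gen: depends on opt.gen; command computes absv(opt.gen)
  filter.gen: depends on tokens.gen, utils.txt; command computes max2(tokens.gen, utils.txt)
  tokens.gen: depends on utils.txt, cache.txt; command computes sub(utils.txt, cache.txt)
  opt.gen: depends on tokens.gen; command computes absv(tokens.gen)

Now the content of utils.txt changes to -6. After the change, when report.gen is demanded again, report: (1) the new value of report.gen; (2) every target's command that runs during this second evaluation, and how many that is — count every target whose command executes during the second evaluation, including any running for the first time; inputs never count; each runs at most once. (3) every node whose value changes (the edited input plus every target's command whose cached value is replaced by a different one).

First demand of the output computes:
  tokens.gen = sub(-4, -7) = 3
  opt.gen = absv(3) = 3
  report.gen = mul(3, 3) = 9

After the edit, cleaning proceeds:
  tokens.gen: a read changed (utils.txt -4->-6) — executes, giving 1.
  opt.gen: a read changed (tokens.gen 3->1) — executes, giving 1.
  report.gen: a read changed (tokens.gen 3->1; opt.gen 3->1) — executes, giving 1.

Demanding report.gen again yields 1.
3 target commands run: opt.gen, report.gen, tokens.gen.
The nodes whose values change: opt.gen, report.gen, tokens.gen, utils.txt.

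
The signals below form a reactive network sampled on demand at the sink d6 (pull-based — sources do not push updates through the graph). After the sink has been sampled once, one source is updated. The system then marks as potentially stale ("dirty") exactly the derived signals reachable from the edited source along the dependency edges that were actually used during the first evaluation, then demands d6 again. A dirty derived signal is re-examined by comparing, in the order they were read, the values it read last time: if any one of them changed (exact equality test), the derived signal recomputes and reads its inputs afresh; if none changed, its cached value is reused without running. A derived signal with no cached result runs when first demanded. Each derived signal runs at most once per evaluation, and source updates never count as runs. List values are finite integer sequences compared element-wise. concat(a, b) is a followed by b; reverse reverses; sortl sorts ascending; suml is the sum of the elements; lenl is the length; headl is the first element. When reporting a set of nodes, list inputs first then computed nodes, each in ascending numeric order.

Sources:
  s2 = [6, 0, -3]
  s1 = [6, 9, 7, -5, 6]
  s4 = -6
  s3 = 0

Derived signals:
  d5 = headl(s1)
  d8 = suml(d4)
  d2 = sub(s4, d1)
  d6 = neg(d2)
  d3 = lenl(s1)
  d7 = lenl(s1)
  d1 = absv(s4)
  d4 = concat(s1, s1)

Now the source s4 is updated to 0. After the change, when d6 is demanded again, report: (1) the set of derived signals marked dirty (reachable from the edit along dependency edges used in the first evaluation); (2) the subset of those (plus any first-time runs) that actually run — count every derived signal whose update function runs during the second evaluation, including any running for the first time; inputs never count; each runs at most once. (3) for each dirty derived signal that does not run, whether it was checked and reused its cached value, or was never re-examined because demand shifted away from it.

Dirty set: d1, d2, d6.
Run set: d1, d2, d6 (3 run).
All dirty derived signals ended up running.

Initial pass — values computed on the first demand:
  d1 = absv(-6) = 6
  d2 = sub(-6, 6) = -12
  d6 = neg(-12) = 12

Second demand — change propagation:
  d1: re-runs because s4 -6->0; new result 0.
  d2: re-runs because s4 -6->0; d1 6->0; new result 0.
  d6: re-runs because d2 -12->0; new result 0.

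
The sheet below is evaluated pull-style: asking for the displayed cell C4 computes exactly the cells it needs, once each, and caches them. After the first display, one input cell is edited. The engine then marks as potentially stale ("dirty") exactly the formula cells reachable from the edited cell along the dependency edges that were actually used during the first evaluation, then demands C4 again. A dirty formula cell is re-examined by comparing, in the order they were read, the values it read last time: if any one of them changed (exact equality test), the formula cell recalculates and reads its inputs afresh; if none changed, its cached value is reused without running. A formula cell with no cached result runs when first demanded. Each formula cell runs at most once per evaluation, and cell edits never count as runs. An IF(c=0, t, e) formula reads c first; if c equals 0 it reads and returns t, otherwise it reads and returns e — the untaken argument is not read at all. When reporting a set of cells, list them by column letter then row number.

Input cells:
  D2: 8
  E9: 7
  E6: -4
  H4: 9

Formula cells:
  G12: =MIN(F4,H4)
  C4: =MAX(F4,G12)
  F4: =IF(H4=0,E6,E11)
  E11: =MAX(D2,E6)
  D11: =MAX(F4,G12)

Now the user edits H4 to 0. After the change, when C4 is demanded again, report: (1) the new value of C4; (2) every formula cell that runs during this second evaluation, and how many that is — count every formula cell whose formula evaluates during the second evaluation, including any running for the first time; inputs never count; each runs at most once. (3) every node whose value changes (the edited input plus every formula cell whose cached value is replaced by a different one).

Demanding C4 again yields -4.
3 formula cells run: C4, F4, G12.
The nodes whose values change: C4, F4, G12, H4.

First demand of the output computes:
  E11 = MAX(8, -4) = 8
  F4 = IF(H4=0: H4=9 -> else branch E11) = 8
  G12 = MIN(8, 9) = 8
  C4 = MAX(8, 8) = 8

After the edit, cleaning proceeds:
  F4: a read changed (H4 9->0) — executes, giving -4.
  G12: a read changed (F4 8->-4; H4 9->0) — executes, giving -4.
  C4: a read changed (F4 8->-4; G12 8->-4) — executes, giving -4.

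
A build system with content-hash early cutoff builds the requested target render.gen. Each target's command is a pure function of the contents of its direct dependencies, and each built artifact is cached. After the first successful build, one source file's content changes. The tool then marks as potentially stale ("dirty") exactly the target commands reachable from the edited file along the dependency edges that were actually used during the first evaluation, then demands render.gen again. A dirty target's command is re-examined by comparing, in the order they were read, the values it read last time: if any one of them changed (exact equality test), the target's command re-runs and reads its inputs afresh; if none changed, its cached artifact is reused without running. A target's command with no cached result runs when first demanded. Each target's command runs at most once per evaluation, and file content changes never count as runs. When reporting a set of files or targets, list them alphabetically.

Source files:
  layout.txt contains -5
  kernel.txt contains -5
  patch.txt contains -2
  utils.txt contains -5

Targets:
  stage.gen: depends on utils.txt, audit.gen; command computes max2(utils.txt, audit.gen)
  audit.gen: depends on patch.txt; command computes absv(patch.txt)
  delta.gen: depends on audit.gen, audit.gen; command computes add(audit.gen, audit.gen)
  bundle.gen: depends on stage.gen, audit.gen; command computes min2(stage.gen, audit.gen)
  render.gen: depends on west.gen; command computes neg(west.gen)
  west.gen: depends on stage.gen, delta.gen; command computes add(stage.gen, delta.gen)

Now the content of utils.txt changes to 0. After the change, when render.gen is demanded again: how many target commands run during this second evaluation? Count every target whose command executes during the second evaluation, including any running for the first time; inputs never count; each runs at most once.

Target commands that run: stage.gen — 1 in total.
Key observation: the change is absorbed at stage.gen — it re-runs but produces the same value, and the output's value is unchanged.

First evaluation (everything demanded from the output):
  audit.gen = absv(-2) = 2
  delta.gen = add(2, 2) = 4
  stage.gen = max2(-5, 2) = 2
  west.gen = add(2, 4) = 6
  render.gen = neg(6) = -6

Propagation after the edit:
  stage.gen: runs — utils.txt -5->0; result 2 (same value as before).
  west.gen: checked — values it read are unchanged (stage.gen unchanged, delta.gen unchanged); reused cached 6 without running.
  render.gen: checked — values it read are unchanged (west.gen unchanged); reused cached -6 without running.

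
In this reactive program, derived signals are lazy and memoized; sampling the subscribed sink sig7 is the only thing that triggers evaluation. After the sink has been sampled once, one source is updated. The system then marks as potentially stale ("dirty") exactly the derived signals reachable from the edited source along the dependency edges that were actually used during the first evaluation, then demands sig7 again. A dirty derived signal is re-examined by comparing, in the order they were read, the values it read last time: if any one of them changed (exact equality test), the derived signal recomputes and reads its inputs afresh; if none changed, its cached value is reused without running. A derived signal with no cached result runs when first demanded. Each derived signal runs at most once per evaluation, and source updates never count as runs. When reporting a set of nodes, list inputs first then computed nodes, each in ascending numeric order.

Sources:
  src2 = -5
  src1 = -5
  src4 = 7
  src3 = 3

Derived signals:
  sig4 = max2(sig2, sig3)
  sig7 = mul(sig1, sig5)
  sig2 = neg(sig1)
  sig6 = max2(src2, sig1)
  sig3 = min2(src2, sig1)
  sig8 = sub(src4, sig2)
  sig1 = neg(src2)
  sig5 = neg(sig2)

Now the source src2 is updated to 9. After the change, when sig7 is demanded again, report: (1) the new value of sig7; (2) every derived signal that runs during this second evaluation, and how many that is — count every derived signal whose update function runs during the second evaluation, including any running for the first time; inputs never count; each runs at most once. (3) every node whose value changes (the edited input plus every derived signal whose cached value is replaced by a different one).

First demand of the output computes:
  sig1 = neg(-5) = 5
  sig2 = neg(5) = -5
  sig5 = neg(-5) = 5
  sig7 = mul(5, 5) = 25

After the edit, cleaning proceeds:
  sig1: a read changed (src2 -5->9) — executes, giving -9.
  sig2: a read changed (sig1 5->-9) — executes, giving 9.
  sig5: a read changed (sig2 -5->9) — executes, giving -9.
  sig7: a read changed (sig1 5->-9; sig5 5->-9) — executes, giving 81.

Demanding sig7 again yields 81.
4 derived signals run: sig1, sig2, sig5, sig7.
The nodes whose values change: src2, sig1, sig2, sig5, sig7.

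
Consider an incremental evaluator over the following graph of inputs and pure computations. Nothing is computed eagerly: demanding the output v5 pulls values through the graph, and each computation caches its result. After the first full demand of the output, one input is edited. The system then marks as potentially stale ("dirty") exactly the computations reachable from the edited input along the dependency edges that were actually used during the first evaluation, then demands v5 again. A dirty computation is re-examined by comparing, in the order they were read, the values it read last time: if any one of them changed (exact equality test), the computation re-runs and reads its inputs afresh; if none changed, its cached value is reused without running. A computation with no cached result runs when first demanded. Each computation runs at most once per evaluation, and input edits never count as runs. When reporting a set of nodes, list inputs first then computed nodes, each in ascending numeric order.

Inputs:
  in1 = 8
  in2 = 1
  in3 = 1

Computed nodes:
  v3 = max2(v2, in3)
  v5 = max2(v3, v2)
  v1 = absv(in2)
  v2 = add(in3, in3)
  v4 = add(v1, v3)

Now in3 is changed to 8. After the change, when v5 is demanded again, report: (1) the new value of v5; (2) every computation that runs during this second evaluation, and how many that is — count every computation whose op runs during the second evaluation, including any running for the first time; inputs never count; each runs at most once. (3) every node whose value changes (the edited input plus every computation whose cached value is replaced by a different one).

v5 now evaluates to 16.
Run set: v2, v3, v5 (3 run).
Changed values: in3, v2, v3, v5.

Initial pass — values computed on the first demand:
  v2 = add(1, 1) = 2
  v3 = max2(2, 1) = 2
  v5 = max2(2, 2) = 2

Second demand — change propagation:
  v2: re-runs because in3 1->8; in3 1->8; new result 16.
  v3: re-runs because v2 2->16; in3 1->8; new result 16.
  v5: re-runs because v3 2->16; v2 2->16; new result 16.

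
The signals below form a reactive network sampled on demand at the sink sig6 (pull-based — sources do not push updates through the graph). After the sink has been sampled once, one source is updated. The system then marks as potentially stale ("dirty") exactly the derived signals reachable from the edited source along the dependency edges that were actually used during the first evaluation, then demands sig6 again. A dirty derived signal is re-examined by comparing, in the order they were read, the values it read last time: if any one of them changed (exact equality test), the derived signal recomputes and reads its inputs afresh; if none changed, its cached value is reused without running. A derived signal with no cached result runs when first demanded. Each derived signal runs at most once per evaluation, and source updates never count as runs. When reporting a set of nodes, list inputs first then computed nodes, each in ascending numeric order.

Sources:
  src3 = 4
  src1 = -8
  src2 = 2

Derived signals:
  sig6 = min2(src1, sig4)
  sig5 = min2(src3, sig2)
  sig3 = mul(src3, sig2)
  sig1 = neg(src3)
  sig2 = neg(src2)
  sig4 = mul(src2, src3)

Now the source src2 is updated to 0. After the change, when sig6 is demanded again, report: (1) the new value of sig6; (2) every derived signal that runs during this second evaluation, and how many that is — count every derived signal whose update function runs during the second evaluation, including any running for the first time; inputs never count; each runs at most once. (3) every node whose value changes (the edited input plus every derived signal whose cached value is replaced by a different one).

sig6 now evaluates to -8.
Run set: sig4, sig6 (2 run).
Changed values: src2, sig4.

Initial pass — values computed on the first demand:
  sig4 = mul(2, 4) = 8
  sig6 = min2(-8, 8) = -8

Second demand — change propagation:
  sig4: re-runs because src2 2->0; new result 0.
  sig6: re-runs because sig4 8->0; new result -8 (unchanged).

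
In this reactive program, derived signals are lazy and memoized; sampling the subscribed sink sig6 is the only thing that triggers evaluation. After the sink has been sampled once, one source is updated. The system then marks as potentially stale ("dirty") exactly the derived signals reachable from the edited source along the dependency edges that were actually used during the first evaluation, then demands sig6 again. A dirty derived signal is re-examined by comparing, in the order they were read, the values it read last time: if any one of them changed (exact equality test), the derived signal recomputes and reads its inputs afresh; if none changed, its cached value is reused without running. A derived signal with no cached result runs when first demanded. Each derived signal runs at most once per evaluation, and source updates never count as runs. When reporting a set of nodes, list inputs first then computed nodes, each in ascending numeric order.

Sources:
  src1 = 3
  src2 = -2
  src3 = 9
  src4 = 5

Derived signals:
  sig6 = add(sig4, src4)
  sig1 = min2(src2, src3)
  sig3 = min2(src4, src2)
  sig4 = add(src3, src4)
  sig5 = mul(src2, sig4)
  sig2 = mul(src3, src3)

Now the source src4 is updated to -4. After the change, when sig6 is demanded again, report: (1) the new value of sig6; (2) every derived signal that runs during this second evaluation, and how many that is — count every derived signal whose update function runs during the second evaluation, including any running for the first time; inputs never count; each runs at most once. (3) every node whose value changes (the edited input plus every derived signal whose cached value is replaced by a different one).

Demanding sig6 again yields 1.
2 derived signals run: sig4, sig6.
The nodes whose values change: src4, sig4, sig6.

First demand of the output computes:
  sig4 = add(9, 5) = 14
  sig6 = add(14, 5) = 19

After the edit, cleaning proceeds:
  sig4: a read changed (src4 5->-4) — executes, giving 5.
  sig6: a read changed (sig4 14->5; src4 5->-4) — executes, giving 1.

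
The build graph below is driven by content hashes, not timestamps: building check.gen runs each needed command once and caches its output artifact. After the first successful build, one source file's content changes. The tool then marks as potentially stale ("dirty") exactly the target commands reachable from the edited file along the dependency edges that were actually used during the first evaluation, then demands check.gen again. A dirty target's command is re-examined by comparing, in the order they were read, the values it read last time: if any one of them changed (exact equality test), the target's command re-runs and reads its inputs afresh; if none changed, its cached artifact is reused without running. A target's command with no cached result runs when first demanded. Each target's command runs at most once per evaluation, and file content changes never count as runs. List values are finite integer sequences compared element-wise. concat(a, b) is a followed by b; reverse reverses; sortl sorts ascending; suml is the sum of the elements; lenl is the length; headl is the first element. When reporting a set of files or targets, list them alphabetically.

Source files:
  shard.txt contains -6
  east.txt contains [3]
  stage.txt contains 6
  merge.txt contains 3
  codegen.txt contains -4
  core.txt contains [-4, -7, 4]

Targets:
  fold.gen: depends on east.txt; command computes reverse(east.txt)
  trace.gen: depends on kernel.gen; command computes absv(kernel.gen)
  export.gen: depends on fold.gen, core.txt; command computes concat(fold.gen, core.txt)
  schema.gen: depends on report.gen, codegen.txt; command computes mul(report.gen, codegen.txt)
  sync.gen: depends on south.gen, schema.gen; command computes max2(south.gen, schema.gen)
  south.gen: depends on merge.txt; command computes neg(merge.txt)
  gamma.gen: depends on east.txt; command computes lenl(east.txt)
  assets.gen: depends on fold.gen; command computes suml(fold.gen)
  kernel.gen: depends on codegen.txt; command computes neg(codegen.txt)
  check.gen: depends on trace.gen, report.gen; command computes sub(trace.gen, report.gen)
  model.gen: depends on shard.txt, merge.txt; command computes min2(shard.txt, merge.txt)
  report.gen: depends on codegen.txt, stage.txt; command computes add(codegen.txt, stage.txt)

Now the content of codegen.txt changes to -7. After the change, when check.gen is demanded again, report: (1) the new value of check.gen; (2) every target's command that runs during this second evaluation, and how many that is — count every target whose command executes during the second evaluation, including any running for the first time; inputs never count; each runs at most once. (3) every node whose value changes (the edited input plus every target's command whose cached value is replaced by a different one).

check.gen now evaluates to 8.
Run set: check.gen, kernel.gen, report.gen, trace.gen (4 run).
Changed values: check.gen, codegen.txt, kernel.gen, report.gen, trace.gen.

Initial pass — values computed on the first demand:
  kernel.gen = neg(-4) = 4
  report.gen = add(-4, 6) = 2
  trace.gen = absv(4) = 4
  check.gen = sub(4, 2) = 2

Second demand — change propagation:
  kernel.gen: re-runs because codegen.txt -4->-7; new result 7.
  report.gen: re-runs because codegen.txt -4->-7; new result -1.
  trace.gen: re-runs because kernel.gen 4->7; new result 7.
  check.gen: re-runs because trace.gen 4->7; report.gen 2->-1; new result 8.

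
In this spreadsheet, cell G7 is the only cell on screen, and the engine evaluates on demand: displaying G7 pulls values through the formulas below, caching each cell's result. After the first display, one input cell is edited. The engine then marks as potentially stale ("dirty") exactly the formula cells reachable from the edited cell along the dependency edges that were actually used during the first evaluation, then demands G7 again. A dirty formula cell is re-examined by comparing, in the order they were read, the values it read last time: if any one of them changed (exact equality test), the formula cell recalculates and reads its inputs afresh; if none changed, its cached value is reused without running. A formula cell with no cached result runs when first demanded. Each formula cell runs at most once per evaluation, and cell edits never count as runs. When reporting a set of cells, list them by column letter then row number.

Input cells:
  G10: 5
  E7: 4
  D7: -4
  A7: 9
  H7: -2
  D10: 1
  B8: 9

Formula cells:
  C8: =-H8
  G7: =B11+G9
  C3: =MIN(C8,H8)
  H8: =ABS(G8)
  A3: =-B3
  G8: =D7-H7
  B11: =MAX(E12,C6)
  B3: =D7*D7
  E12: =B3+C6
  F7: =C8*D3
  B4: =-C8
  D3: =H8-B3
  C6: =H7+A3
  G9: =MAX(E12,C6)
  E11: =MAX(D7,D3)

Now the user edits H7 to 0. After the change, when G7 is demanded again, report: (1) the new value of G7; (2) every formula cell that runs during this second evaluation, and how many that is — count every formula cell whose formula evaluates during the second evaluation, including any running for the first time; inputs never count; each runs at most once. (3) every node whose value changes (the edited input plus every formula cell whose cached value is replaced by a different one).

Initial pass — values computed on the first demand:
  B3 = -4 * -4 = 16
  A3 = -(16) = -16
  C6 = -2 + -16 = -18
  E12 = 16 + -18 = -2
  B11 = MAX(-2, -18) = -2
  G9 = MAX(-2, -18) = -2
  G7 = -2 + -2 = -4

Second demand — change propagation:
  C6: re-runs because H7 -2->0; new result -16.
  E12: re-runs because C6 -18->-16; new result 0.
  B11: re-runs because E12 -2->0; C6 -18->-16; new result 0.
  G9: re-runs because E12 -2->0; C6 -18->-16; new result 0.
  G7: re-runs because B11 -2->0; G9 -2->0; new result 0.

G7 now evaluates to 0.
Run set: B11, C6, E12, G7, G9 (5 run).
Changed values: B11, C6, E12, G7, G9, H7.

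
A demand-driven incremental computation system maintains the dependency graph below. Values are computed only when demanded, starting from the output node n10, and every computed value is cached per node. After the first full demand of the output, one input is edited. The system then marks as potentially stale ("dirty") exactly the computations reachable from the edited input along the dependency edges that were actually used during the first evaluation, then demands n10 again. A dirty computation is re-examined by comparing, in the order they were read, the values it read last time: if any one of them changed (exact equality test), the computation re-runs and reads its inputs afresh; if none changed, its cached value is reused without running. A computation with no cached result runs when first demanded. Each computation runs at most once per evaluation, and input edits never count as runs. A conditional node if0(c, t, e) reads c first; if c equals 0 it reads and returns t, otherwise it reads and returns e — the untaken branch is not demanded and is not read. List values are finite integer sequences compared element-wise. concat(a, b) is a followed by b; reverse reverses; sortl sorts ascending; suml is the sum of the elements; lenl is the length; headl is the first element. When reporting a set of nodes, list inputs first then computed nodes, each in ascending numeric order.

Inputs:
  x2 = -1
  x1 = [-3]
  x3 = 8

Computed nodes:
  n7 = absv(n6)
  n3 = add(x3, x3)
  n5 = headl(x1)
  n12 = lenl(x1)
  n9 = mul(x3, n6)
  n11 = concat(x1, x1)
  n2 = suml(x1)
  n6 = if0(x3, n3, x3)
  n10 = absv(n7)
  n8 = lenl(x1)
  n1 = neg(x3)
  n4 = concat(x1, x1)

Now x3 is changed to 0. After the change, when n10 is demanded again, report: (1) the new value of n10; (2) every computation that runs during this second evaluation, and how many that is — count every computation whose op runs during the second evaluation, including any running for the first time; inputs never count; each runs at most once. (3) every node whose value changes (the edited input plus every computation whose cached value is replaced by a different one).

New value of n10: 0.
Computations that run: n3, n6, n7, n10 — 4 in total.
Values that change: x3, n6, n7, n10.
Key observation: a condition flipped, so demand reaches new nodes — n3 runs for the first time.

First evaluation (everything demanded from the output):
  n6 = if0(x3=8 -> else branch x3) = 8
  n7 = absv(8) = 8
  n10 = absv(8) = 8

Propagation after the edit:
  n3: demanded for the first time — runs, produces 0.
  n6: runs — x3 8->0; x3 8->0; result 0.
  n7: runs — n6 8->0; result 0.
  n10: runs — n7 8->0; result 0.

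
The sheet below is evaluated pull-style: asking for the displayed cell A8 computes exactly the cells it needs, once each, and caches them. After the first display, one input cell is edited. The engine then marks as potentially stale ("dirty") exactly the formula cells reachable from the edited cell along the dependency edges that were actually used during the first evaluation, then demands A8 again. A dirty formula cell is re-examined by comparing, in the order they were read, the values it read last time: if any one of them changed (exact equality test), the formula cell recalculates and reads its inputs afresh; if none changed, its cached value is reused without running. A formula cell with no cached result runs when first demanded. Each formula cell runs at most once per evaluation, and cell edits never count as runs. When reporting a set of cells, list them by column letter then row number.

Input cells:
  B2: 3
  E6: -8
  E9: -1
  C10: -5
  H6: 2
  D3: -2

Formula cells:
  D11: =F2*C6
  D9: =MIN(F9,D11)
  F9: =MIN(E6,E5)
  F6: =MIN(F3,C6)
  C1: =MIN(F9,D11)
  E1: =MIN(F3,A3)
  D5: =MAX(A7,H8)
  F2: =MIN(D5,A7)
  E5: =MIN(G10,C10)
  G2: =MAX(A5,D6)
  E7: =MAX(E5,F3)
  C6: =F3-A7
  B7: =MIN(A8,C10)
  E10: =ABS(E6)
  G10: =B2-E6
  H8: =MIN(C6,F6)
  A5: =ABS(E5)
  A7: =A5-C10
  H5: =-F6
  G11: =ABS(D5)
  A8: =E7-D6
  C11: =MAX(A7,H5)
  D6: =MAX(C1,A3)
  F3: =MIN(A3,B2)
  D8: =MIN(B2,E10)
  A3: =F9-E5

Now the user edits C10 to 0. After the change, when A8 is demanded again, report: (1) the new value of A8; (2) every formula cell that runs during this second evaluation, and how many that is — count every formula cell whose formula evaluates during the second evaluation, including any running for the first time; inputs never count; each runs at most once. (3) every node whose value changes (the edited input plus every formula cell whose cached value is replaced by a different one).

First demand of the output computes:
  G10 = 3 - -8 = 11
  E5 = MIN(11, -5) = -5
  A5 = ABS(-5) = 5
  A7 = 5 - -5 = 10
  F9 = MIN(-8, -5) = -8
  A3 = -8 - -5 = -3
  F3 = MIN(-3, 3) = -3
  C6 = -3 - 10 = -13
  E7 = MAX(-5, -3) = -3
  F6 = MIN(-3, -13) = -13
  H8 = MIN(-13, -13) = -13
  D5 = MAX(10, -13) = 10
  F2 = MIN(10, 10) = 10
  D11 = 10 * -13 = -130
  C1 = MIN(-8, -130) = -130
  D6 = MAX(-130, -3) = -3
  A8 = -3 - -3 = 0

After the edit, cleaning proceeds:
  E5: a read changed (C10 -5->0) — executes, giving 0.
  A5: a read changed (E5 -5->0) — executes, giving 0.
  A7: a read changed (A5 5->0; C10 -5->0) — executes, giving 0.
  F9: a read changed (E5 -5->0) — executes, giving -8 — identical to its old value.
  A3: a read changed (E5 -5->0) — executes, giving -8.
  F3: a read changed (A3 -3->-8) — executes, giving -8.
  C6: a read changed (F3 -3->-8; A7 10->0) — executes, giving -8.
  E7: a read changed (E5 -5->0; F3 -3->-8) — executes, giving 0.
  F6: a read changed (F3 -3->-8; C6 -13->-8) — executes, giving -8.
  H8: a read changed (C6 -13->-8; F6 -13->-8) — executes, giving -8.
  D5: a read changed (A7 10->0; H8 -13->-8) — executes, giving 0.
  F2: a read changed (D5 10->0; A7 10->0) — executes, giving 0.
  D11: a read changed (F2 10->0; C6 -13->-8) — executes, giving 0.
  C1: a read changed (D11 -130->0) — executes, giving -8.
  D6: a read changed (C1 -130->-8; A3 -3->-8) — executes, giving -8.
  A8: a read changed (E7 -3->0; D6 -3->-8) — executes, giving 8.

Demanding A8 again yields 8.
16 formula cells run: A3, A5, A7, A8, C1, C6, D5, D6, D11, E5, E7, F2, F3, F6, F9, H8.
The nodes whose values change: A3, A5, A7, A8, C1, C6, C10, D5, D6, D11, E5, E7, F2, F3, F6, H8.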